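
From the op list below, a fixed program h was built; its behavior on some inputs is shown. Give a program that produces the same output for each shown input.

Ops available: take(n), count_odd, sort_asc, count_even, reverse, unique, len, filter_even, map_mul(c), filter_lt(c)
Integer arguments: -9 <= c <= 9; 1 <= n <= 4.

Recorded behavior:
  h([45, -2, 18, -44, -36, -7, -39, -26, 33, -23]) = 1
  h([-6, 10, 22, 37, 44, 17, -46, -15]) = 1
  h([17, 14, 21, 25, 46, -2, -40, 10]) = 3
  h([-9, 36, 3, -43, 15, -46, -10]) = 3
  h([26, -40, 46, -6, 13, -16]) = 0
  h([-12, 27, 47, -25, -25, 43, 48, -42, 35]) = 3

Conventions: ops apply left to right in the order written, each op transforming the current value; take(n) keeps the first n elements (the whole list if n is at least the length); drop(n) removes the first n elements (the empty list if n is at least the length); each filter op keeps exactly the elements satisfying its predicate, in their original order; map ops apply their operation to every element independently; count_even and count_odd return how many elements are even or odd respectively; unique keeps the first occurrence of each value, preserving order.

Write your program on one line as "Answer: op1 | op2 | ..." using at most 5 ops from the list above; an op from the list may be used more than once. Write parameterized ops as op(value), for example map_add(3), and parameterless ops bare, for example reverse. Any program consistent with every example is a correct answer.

take(4) | map_mul(-9) | sort_asc | count_odd

Check, running the answer program on each example:
  [45, -2, 18, -44, -36, -7, -39, -26, 33, -23] -> [45, -2, 18, -44] -> [-405, 18, -162, 396] -> [-405, -162, 18, 396] -> 1
  [-6, 10, 22, 37, 44, 17, -46, -15] -> [-6, 10, 22, 37] -> [54, -90, -198, -333] -> [-333, -198, -90, 54] -> 1
  [17, 14, 21, 25, 46, -2, -40, 10] -> [17, 14, 21, 25] -> [-153, -126, -189, -225] -> [-225, -189, -153, -126] -> 3
  [-9, 36, 3, -43, 15, -46, -10] -> [-9, 36, 3, -43] -> [81, -324, -27, 387] -> [-324, -27, 81, 387] -> 3
  [26, -40, 46, -6, 13, -16] -> [26, -40, 46, -6] -> [-234, 360, -414, 54] -> [-414, -234, 54, 360] -> 0
  [-12, 27, 47, -25, -25, 43, 48, -42, 35] -> [-12, 27, 47, -25] -> [108, -243, -423, 225] -> [-423, -243, 108, 225] -> 3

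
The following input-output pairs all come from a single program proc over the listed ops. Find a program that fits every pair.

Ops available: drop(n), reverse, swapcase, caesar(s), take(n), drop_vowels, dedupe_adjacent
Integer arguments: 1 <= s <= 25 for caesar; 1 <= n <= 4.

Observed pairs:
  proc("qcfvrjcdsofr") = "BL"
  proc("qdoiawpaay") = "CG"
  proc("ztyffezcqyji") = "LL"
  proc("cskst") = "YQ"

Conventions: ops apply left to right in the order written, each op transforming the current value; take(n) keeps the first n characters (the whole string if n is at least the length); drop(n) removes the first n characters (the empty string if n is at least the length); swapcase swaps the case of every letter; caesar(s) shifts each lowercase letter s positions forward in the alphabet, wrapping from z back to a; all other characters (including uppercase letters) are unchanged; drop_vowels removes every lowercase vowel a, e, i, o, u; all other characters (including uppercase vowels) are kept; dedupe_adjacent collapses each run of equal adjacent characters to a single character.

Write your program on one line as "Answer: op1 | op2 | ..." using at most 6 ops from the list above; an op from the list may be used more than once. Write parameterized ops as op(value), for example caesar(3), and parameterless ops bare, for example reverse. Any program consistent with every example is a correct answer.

drop(2) | caesar(6) | drop_vowels | swapcase | take(2) | reverse

Check, running the answer program on each example:
  "qcfvrjcdsofr" -> "fvrjcdsofr" -> "lbxpijyulx" -> "lbxpjylx" -> "LBXPJYLX" -> "LB" -> "BL"
  "qdoiawpaay" -> "oiawpaay" -> "uogcvgge" -> "gcvgg" -> "GCVGG" -> "GC" -> "CG"
  "ztyffezcqyji" -> "yffezcqyji" -> "ellkfiwepo" -> "llkfwp" -> "LLKFWP" -> "LL" -> "LL"
  "cskst" -> "kst" -> "qyz" -> "qyz" -> "QYZ" -> "QY" -> "YQ"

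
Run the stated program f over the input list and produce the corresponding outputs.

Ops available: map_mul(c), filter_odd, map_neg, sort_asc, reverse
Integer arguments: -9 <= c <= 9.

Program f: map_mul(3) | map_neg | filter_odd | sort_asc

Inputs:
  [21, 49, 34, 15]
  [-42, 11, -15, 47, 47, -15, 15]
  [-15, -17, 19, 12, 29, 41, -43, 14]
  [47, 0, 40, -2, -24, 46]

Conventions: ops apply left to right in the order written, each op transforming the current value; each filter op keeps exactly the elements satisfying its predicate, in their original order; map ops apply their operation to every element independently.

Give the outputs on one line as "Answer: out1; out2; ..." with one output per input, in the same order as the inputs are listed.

Execution, op by op:
  [21, 49, 34, 15] -> [63, 147, 102, 45] -> [-63, -147, -102, -45] -> [-63, -147, -45] -> [-147, -63, -45]
  [-42, 11, -15, 47, 47, -15, 15] -> [-126, 33, -45, 141, 141, -45, 45] -> [126, -33, 45, -141, -141, 45, -45] -> [-33, 45, -141, -141, 45, -45] -> [-141, -141, -45, -33, 45, 45]
  [-15, -17, 19, 12, 29, 41, -43, 14] -> [-45, -51, 57, 36, 87, 123, -129, 42] -> [45, 51, -57, -36, -87, -123, 129, -42] -> [45, 51, -57, -87, -123, 129] -> [-123, -87, -57, 45, 51, 129]
  [47, 0, 40, -2, -24, 46] -> [141, 0, 120, -6, -72, 138] -> [-141, 0, -120, 6, 72, -138] -> [-141] -> [-141]

[-147, -63, -45]; [-141, -141, -45, -33, 45, 45]; [-123, -87, -57, 45, 51, 129]; [-141]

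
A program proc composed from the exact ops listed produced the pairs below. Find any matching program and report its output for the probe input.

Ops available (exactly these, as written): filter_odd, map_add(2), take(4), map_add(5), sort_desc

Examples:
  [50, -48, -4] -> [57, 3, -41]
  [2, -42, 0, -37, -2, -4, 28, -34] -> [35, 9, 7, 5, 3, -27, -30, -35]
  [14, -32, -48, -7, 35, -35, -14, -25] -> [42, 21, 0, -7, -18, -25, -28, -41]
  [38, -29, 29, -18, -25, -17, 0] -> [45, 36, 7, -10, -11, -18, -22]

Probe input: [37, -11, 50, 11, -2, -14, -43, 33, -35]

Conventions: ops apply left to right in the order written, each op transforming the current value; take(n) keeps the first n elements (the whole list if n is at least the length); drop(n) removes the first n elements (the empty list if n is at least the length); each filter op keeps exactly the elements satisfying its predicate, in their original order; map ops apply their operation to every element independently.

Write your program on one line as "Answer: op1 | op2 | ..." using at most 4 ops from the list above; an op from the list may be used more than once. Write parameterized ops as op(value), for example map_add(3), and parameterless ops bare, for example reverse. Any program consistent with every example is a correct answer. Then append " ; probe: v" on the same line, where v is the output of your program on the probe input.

map_add(5) | sort_desc | map_add(2) ; probe: [57, 44, 40, 18, 5, -4, -7, -28, -36]

Check, running the answer program on each example:
  [50, -48, -4] -> [55, -43, 1] -> [55, 1, -43] -> [57, 3, -41]
  [2, -42, 0, -37, -2, -4, 28, -34] -> [7, -37, 5, -32, 3, 1, 33, -29] -> [33, 7, 5, 3, 1, -29, -32, -37] -> [35, 9, 7, 5, 3, -27, -30, -35]
  [14, -32, -48, -7, 35, -35, -14, -25] -> [19, -27, -43, -2, 40, -30, -9, -20] -> [40, 19, -2, -9, -20, -27, -30, -43] -> [42, 21, 0, -7, -18, -25, -28, -41]
  [38, -29, 29, -18, -25, -17, 0] -> [43, -24, 34, -13, -20, -12, 5] -> [43, 34, 5, -12, -13, -20, -24] -> [45, 36, 7, -10, -11, -18, -22]
  probe: [37, -11, 50, 11, -2, -14, -43, 33, -35] -> [42, -6, 55, 16, 3, -9, -38, 38, -30] -> [55, 42, 38, 16, 3, -6, -9, -30, -38] -> [57, 44, 40, 18, 5, -4, -7, -28, -36]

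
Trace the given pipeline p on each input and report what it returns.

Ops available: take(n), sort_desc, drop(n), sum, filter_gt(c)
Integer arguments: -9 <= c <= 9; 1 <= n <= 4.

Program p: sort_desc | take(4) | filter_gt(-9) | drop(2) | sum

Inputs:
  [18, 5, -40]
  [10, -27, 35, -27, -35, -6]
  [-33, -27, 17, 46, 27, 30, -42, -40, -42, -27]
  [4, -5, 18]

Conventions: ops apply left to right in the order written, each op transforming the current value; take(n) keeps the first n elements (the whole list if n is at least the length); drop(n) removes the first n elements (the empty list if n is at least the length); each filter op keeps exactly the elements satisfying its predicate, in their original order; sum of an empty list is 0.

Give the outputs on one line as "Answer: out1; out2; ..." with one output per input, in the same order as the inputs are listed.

0; -6; 44; -5

Execution, op by op:
  [18, 5, -40] -> [18, 5, -40] -> [18, 5, -40] -> [18, 5] -> [] -> 0
  [10, -27, 35, -27, -35, -6] -> [35, 10, -6, -27, -27, -35] -> [35, 10, -6, -27] -> [35, 10, -6] -> [-6] -> -6
  [-33, -27, 17, 46, 27, 30, -42, -40, -42, -27] -> [46, 30, 27, 17, -27, -27, -33, -40, -42, -42] -> [46, 30, 27, 17] -> [46, 30, 27, 17] -> [27, 17] -> 44
  [4, -5, 18] -> [18, 4, -5] -> [18, 4, -5] -> [18, 4, -5] -> [-5] -> -5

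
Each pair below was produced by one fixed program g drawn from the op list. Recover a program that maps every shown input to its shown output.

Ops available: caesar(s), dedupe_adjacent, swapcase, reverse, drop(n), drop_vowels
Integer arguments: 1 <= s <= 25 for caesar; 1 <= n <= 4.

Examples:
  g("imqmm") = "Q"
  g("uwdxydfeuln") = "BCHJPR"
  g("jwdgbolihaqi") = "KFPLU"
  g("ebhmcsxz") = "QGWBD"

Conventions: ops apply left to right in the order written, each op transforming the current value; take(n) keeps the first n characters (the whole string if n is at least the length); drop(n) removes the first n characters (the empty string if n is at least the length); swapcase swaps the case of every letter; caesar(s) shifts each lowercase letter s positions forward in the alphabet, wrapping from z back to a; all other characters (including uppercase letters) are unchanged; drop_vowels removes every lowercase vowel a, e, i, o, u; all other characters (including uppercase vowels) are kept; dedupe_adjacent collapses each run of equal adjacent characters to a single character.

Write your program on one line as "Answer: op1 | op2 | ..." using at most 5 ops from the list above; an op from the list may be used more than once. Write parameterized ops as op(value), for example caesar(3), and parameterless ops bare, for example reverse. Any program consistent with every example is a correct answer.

drop(3) | drop_vowels | caesar(4) | swapcase | dedupe_adjacent

Check, running the answer program on each example:
  "imqmm" -> "mm" -> "mm" -> "qq" -> "QQ" -> "Q"
  "uwdxydfeuln" -> "xydfeuln" -> "xydfln" -> "bchjpr" -> "BCHJPR" -> "BCHJPR"
  "jwdgbolihaqi" -> "gbolihaqi" -> "gblhq" -> "kfplu" -> "KFPLU" -> "KFPLU"
  "ebhmcsxz" -> "mcsxz" -> "mcsxz" -> "qgwbd" -> "QGWBD" -> "QGWBD"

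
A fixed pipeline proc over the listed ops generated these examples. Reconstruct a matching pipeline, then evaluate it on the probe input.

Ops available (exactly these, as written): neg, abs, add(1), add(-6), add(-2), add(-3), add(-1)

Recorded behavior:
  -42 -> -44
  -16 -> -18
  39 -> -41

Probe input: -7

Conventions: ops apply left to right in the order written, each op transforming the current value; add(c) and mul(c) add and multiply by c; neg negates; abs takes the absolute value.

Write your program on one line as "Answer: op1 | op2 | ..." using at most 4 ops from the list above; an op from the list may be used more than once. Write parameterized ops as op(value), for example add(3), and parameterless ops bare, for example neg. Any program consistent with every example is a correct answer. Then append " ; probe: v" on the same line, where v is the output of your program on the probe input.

abs | neg | add(-2) ; probe: -9

Check, running the answer program on each example:
  -42 -> 42 -> -42 -> -44
  -16 -> 16 -> -16 -> -18
  39 -> 39 -> -39 -> -41
  probe: -7 -> 7 -> -7 -> -9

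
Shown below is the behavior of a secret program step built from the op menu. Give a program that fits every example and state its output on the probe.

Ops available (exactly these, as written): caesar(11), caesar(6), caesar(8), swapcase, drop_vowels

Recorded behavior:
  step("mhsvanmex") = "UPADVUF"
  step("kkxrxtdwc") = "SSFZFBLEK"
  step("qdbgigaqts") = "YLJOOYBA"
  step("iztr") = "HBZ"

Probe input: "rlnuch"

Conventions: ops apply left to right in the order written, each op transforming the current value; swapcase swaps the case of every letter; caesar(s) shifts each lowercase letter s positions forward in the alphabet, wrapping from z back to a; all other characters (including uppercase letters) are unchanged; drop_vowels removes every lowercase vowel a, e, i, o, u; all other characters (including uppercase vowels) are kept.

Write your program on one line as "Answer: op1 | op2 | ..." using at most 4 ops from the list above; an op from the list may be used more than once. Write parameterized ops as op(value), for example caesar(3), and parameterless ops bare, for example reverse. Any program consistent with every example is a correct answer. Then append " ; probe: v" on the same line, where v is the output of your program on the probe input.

drop_vowels | caesar(8) | swapcase ; probe: "ZTVKP"

Check, running the answer program on each example:
  "mhsvanmex" -> "mhsvnmx" -> "upadvuf" -> "UPADVUF"
  "kkxrxtdwc" -> "kkxrxtdwc" -> "ssfzfblek" -> "SSFZFBLEK"
  "qdbgigaqts" -> "qdbggqts" -> "yljooyba" -> "YLJOOYBA"
  "iztr" -> "ztr" -> "hbz" -> "HBZ"
  probe: "rlnuch" -> "rlnch" -> "ztvkp" -> "ZTVKP"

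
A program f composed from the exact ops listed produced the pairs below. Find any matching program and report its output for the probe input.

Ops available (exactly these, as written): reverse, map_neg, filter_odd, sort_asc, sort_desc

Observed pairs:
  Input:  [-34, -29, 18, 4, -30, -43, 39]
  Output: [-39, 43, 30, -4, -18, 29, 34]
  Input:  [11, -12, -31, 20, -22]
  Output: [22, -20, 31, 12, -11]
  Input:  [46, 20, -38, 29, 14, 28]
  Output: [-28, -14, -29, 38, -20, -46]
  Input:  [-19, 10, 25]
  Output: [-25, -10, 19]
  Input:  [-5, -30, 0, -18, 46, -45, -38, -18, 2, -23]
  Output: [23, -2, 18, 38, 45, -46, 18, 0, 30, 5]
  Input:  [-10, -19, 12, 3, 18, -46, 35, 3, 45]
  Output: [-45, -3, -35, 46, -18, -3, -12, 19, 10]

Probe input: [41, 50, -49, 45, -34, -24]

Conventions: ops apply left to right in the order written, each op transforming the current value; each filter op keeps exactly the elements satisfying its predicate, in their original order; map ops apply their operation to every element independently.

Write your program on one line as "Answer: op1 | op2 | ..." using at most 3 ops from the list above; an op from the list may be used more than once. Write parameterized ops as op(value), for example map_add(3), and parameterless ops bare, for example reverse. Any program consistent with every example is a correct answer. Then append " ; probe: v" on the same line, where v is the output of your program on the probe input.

map_neg | reverse ; probe: [24, 34, -45, 49, -50, -41]

Check, running the answer program on each example:
  [-34, -29, 18, 4, -30, -43, 39] -> [34, 29, -18, -4, 30, 43, -39] -> [-39, 43, 30, -4, -18, 29, 34]
  [11, -12, -31, 20, -22] -> [-11, 12, 31, -20, 22] -> [22, -20, 31, 12, -11]
  [46, 20, -38, 29, 14, 28] -> [-46, -20, 38, -29, -14, -28] -> [-28, -14, -29, 38, -20, -46]
  [-19, 10, 25] -> [19, -10, -25] -> [-25, -10, 19]
  [-5, -30, 0, -18, 46, -45, -38, -18, 2, -23] -> [5, 30, 0, 18, -46, 45, 38, 18, -2, 23] -> [23, -2, 18, 38, 45, -46, 18, 0, 30, 5]
  [-10, -19, 12, 3, 18, -46, 35, 3, 45] -> [10, 19, -12, -3, -18, 46, -35, -3, -45] -> [-45, -3, -35, 46, -18, -3, -12, 19, 10]
  probe: [41, 50, -49, 45, -34, -24] -> [-41, -50, 49, -45, 34, 24] -> [24, 34, -45, 49, -50, -41]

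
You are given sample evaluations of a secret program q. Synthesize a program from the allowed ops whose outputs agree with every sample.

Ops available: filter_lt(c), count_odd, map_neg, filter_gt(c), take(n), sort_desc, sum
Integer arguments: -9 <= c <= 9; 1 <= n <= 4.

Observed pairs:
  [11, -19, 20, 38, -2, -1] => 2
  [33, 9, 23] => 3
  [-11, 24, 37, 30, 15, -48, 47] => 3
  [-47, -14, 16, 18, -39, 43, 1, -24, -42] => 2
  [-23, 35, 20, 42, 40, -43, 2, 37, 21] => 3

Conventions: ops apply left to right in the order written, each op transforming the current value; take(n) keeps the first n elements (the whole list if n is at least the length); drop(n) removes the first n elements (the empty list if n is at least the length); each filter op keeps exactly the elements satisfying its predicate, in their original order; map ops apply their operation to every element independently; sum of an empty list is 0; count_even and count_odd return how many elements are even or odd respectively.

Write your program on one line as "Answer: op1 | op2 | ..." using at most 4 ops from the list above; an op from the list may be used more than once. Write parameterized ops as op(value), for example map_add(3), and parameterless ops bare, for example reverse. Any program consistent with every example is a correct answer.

map_neg | filter_lt(4) | count_odd

Check, running the answer program on each example:
  [11, -19, 20, 38, -2, -1] -> [-11, 19, -20, -38, 2, 1] -> [-11, -20, -38, 2, 1] -> 2
  [33, 9, 23] -> [-33, -9, -23] -> [-33, -9, -23] -> 3
  [-11, 24, 37, 30, 15, -48, 47] -> [11, -24, -37, -30, -15, 48, -47] -> [-24, -37, -30, -15, -47] -> 3
  [-47, -14, 16, 18, -39, 43, 1, -24, -42] -> [47, 14, -16, -18, 39, -43, -1, 24, 42] -> [-16, -18, -43, -1] -> 2
  [-23, 35, 20, 42, 40, -43, 2, 37, 21] -> [23, -35, -20, -42, -40, 43, -2, -37, -21] -> [-35, -20, -42, -40, -2, -37, -21] -> 3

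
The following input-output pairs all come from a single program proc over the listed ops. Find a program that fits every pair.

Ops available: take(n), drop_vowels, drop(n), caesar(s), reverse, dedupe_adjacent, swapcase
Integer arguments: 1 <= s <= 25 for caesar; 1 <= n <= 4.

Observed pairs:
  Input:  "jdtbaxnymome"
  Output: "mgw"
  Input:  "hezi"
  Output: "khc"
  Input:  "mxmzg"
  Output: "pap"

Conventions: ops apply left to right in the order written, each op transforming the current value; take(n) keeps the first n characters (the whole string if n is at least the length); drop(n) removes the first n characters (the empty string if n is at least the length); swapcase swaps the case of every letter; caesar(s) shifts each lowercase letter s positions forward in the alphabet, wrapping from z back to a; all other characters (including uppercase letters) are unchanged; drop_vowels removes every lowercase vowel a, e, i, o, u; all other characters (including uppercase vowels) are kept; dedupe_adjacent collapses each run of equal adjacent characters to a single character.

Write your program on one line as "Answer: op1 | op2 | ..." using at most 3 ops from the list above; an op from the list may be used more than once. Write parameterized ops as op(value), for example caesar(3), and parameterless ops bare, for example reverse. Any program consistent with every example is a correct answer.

caesar(3) | take(4) | take(3)

Check, running the answer program on each example:
  "jdtbaxnymome" -> "mgwedaqbprph" -> "mgwe" -> "mgw"
  "hezi" -> "khcl" -> "khcl" -> "khc"
  "mxmzg" -> "papcj" -> "papc" -> "pap"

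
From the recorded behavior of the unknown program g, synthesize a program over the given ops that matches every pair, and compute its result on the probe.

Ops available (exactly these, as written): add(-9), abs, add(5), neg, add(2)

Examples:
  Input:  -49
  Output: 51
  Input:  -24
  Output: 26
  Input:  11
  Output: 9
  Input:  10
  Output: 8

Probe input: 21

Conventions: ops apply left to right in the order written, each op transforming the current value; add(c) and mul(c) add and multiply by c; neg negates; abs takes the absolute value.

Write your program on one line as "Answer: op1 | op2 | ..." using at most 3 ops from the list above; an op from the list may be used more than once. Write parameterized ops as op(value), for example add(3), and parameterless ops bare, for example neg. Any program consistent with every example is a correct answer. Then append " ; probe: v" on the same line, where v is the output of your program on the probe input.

neg | add(2) | abs ; probe: 19

Check, running the answer program on each example:
  -49 -> 49 -> 51 -> 51
  -24 -> 24 -> 26 -> 26
  11 -> -11 -> -9 -> 9
  10 -> -10 -> -8 -> 8
  probe: 21 -> -21 -> -19 -> 19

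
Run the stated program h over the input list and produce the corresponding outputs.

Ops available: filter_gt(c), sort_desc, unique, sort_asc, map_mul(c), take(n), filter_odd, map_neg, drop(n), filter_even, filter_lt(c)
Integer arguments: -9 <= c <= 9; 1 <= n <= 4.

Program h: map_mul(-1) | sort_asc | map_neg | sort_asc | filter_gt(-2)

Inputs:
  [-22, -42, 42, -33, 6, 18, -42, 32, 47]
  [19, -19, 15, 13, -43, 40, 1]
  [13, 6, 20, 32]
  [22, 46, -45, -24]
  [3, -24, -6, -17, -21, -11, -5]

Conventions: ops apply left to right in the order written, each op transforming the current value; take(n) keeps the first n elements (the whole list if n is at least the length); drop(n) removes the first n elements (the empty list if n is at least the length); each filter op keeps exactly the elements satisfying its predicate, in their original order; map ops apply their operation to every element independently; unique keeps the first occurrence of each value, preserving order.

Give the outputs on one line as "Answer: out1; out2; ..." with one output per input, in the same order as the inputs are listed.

[6, 18, 32, 42, 47]; [1, 13, 15, 19, 40]; [6, 13, 20, 32]; [22, 46]; [3]

Execution, op by op:
  [-22, -42, 42, -33, 6, 18, -42, 32, 47] -> [22, 42, -42, 33, -6, -18, 42, -32, -47] -> [-47, -42, -32, -18, -6, 22, 33, 42, 42] -> [47, 42, 32, 18, 6, -22, -33, -42, -42] -> [-42, -42, -33, -22, 6, 18, 32, 42, 47] -> [6, 18, 32, 42, 47]
  [19, -19, 15, 13, -43, 40, 1] -> [-19, 19, -15, -13, 43, -40, -1] -> [-40, -19, -15, -13, -1, 19, 43] -> [40, 19, 15, 13, 1, -19, -43] -> [-43, -19, 1, 13, 15, 19, 40] -> [1, 13, 15, 19, 40]
  [13, 6, 20, 32] -> [-13, -6, -20, -32] -> [-32, -20, -13, -6] -> [32, 20, 13, 6] -> [6, 13, 20, 32] -> [6, 13, 20, 32]
  [22, 46, -45, -24] -> [-22, -46, 45, 24] -> [-46, -22, 24, 45] -> [46, 22, -24, -45] -> [-45, -24, 22, 46] -> [22, 46]
  [3, -24, -6, -17, -21, -11, -5] -> [-3, 24, 6, 17, 21, 11, 5] -> [-3, 5, 6, 11, 17, 21, 24] -> [3, -5, -6, -11, -17, -21, -24] -> [-24, -21, -17, -11, -6, -5, 3] -> [3]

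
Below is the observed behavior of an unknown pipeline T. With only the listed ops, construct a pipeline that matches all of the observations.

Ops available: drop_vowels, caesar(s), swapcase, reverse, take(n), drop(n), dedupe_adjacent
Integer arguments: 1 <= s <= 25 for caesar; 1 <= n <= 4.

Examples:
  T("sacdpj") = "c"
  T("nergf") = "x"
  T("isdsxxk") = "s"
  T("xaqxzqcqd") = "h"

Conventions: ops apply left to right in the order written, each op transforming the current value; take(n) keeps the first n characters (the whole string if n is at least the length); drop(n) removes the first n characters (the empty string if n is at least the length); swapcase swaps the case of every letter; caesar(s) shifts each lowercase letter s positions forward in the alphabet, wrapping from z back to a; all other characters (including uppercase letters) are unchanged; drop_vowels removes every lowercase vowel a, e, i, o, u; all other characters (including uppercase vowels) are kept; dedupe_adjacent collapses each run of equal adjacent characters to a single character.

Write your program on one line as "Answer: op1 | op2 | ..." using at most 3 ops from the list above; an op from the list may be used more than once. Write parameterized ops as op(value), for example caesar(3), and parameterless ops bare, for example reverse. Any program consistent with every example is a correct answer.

take(1) | caesar(10)

Check, running the answer program on each example:
  "sacdpj" -> "s" -> "c"
  "nergf" -> "n" -> "x"
  "isdsxxk" -> "i" -> "s"
  "xaqxzqcqd" -> "x" -> "h"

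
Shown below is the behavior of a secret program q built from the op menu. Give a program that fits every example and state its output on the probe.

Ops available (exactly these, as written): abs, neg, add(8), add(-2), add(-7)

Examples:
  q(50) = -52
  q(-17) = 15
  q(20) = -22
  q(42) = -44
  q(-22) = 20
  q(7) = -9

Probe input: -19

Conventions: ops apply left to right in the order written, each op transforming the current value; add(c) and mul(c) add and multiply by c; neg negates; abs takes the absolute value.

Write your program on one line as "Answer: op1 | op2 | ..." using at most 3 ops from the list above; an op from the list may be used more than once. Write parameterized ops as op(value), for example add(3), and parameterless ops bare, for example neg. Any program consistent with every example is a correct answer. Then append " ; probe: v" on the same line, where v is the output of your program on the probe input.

neg | add(-2) ; probe: 17

Check, running the answer program on each example:
  50 -> -50 -> -52
  -17 -> 17 -> 15
  20 -> -20 -> -22
  42 -> -42 -> -44
  -22 -> 22 -> 20
  7 -> -7 -> -9
  probe: -19 -> 19 -> 17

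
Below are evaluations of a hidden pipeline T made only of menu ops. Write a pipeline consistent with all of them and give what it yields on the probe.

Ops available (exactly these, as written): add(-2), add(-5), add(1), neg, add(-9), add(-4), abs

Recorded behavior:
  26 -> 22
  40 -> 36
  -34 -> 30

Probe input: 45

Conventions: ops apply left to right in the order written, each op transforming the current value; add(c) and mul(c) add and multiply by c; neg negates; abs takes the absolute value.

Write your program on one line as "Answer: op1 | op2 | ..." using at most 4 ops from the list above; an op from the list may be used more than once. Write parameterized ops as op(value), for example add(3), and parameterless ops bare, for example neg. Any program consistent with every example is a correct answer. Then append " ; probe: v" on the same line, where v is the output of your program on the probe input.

neg | abs | add(-4) ; probe: 41

Check, running the answer program on each example:
  26 -> -26 -> 26 -> 22
  40 -> -40 -> 40 -> 36
  -34 -> 34 -> 34 -> 30
  probe: 45 -> -45 -> 45 -> 41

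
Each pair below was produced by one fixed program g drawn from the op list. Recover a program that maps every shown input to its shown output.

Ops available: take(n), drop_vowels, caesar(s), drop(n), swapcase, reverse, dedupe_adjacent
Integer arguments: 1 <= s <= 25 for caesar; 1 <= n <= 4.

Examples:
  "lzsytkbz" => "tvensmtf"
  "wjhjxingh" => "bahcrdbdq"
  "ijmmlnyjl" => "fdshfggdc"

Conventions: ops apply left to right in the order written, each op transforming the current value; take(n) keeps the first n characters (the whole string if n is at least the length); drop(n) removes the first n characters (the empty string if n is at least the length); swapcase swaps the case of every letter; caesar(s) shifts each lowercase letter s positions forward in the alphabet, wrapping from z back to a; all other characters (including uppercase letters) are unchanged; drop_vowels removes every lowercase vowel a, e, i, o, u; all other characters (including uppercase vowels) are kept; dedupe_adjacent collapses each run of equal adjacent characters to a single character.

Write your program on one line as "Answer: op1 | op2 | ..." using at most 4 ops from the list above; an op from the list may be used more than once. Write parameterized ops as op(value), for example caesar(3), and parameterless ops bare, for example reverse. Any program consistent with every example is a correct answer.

caesar(7) | caesar(15) | reverse | caesar(24)

Check, running the answer program on each example:
  "lzsytkbz" -> "sgzfarig" -> "hvoupgxv" -> "vxgpuovh" -> "tvensmtf"
  "wjhjxingh" -> "dqoqepuno" -> "sfdftejcd" -> "dcjetfdfs" -> "bahcrdbdq"
  "ijmmlnyjl" -> "pqttsufqs" -> "efiihjufh" -> "hfujhiife" -> "fdshfggdc"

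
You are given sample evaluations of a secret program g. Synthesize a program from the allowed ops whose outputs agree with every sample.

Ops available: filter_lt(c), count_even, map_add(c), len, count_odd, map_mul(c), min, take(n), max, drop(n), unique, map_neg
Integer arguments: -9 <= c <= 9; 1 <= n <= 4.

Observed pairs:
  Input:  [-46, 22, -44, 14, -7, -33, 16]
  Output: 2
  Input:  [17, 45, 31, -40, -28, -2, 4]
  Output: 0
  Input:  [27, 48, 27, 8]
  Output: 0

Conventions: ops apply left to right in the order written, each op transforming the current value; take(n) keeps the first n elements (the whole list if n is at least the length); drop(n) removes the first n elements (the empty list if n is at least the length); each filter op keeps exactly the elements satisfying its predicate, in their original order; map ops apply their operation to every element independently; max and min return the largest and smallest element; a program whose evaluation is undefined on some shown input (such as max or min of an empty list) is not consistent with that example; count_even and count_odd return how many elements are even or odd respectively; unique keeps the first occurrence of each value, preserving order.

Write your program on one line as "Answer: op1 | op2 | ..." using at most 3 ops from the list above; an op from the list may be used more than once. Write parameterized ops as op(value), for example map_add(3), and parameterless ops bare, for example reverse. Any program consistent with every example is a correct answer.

filter_lt(-1) | filter_lt(-3) | count_odd

Check, running the answer program on each example:
  [-46, 22, -44, 14, -7, -33, 16] -> [-46, -44, -7, -33] -> [-46, -44, -7, -33] -> 2
  [17, 45, 31, -40, -28, -2, 4] -> [-40, -28, -2] -> [-40, -28] -> 0
  [27, 48, 27, 8] -> [] -> [] -> 0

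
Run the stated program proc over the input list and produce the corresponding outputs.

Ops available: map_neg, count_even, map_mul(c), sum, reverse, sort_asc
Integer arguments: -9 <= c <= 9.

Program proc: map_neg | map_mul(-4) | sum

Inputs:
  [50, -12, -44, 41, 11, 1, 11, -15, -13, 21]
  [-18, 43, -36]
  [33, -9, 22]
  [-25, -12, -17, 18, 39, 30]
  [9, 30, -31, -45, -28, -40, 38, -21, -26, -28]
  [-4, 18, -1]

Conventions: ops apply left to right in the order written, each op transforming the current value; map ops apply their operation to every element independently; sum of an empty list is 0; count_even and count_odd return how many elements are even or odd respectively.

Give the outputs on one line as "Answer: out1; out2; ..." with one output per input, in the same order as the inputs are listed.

Execution, op by op:
  [50, -12, -44, 41, 11, 1, 11, -15, -13, 21] -> [-50, 12, 44, -41, -11, -1, -11, 15, 13, -21] -> [200, -48, -176, 164, 44, 4, 44, -60, -52, 84] -> 204
  [-18, 43, -36] -> [18, -43, 36] -> [-72, 172, -144] -> -44
  [33, -9, 22] -> [-33, 9, -22] -> [132, -36, 88] -> 184
  [-25, -12, -17, 18, 39, 30] -> [25, 12, 17, -18, -39, -30] -> [-100, -48, -68, 72, 156, 120] -> 132
  [9, 30, -31, -45, -28, -40, 38, -21, -26, -28] -> [-9, -30, 31, 45, 28, 40, -38, 21, 26, 28] -> [36, 120, -124, -180, -112, -160, 152, -84, -104, -112] -> -568
  [-4, 18, -1] -> [4, -18, 1] -> [-16, 72, -4] -> 52

204; -44; 184; 132; -568; 52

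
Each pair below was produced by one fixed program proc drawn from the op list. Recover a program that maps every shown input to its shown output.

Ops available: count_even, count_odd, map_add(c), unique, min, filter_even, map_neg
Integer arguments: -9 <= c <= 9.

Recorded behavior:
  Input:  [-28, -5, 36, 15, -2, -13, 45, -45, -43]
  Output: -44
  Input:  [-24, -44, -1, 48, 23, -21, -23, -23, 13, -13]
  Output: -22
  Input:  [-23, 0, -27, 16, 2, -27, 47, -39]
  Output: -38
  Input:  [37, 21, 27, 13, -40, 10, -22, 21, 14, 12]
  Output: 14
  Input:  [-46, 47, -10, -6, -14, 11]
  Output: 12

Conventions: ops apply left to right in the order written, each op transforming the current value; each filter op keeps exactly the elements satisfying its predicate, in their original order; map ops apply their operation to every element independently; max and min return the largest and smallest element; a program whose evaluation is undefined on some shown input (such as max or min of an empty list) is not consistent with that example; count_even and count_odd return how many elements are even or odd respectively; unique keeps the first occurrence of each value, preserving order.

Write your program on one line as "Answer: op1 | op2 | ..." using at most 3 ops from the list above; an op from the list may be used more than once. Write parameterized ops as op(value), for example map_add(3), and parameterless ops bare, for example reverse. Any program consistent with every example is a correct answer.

map_add(1) | filter_even | min

Check, running the answer program on each example:
  [-28, -5, 36, 15, -2, -13, 45, -45, -43] -> [-27, -4, 37, 16, -1, -12, 46, -44, -42] -> [-4, 16, -12, 46, -44, -42] -> -44
  [-24, -44, -1, 48, 23, -21, -23, -23, 13, -13] -> [-23, -43, 0, 49, 24, -20, -22, -22, 14, -12] -> [0, 24, -20, -22, -22, 14, -12] -> -22
  [-23, 0, -27, 16, 2, -27, 47, -39] -> [-22, 1, -26, 17, 3, -26, 48, -38] -> [-22, -26, -26, 48, -38] -> -38
  [37, 21, 27, 13, -40, 10, -22, 21, 14, 12] -> [38, 22, 28, 14, -39, 11, -21, 22, 15, 13] -> [38, 22, 28, 14, 22] -> 14
  [-46, 47, -10, -6, -14, 11] -> [-45, 48, -9, -5, -13, 12] -> [48, 12] -> 12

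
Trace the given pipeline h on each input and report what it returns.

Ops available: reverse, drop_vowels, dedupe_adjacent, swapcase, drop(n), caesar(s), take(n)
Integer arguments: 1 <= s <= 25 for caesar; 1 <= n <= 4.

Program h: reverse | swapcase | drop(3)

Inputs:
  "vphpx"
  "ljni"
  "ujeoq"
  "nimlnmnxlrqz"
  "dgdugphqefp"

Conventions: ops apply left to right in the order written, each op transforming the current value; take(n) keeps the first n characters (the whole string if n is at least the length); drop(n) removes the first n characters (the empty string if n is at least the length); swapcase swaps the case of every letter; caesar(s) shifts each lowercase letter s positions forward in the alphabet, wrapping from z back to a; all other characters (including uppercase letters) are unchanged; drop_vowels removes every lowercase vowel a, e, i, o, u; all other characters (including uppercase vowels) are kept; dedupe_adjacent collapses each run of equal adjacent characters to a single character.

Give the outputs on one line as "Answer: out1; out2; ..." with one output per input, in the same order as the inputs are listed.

Execution, op by op:
  "vphpx" -> "xphpv" -> "XPHPV" -> "PV"
  "ljni" -> "injl" -> "INJL" -> "L"
  "ujeoq" -> "qoeju" -> "QOEJU" -> "JU"
  "nimlnmnxlrqz" -> "zqrlxnmnlmin" -> "ZQRLXNMNLMIN" -> "LXNMNLMIN"
  "dgdugphqefp" -> "pfeqhpgudgd" -> "PFEQHPGUDGD" -> "QHPGUDGD"

"PV"; "L"; "JU"; "LXNMNLMIN"; "QHPGUDGD"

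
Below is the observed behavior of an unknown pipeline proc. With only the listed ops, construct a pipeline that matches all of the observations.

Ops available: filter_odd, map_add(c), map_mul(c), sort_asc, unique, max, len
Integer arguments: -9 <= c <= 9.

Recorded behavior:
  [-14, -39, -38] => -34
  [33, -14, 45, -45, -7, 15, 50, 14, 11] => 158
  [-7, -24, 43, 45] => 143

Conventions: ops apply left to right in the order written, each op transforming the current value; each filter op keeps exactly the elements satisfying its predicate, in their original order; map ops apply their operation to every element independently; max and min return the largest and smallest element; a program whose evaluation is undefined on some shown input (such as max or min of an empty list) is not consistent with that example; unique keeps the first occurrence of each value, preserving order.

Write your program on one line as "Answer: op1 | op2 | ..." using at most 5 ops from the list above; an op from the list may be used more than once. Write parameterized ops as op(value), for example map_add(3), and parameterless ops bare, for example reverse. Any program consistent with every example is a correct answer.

map_mul(3) | map_add(7) | map_add(1) | max

Check, running the answer program on each example:
  [-14, -39, -38] -> [-42, -117, -114] -> [-35, -110, -107] -> [-34, -109, -106] -> -34
  [33, -14, 45, -45, -7, 15, 50, 14, 11] -> [99, -42, 135, -135, -21, 45, 150, 42, 33] -> [106, -35, 142, -128, -14, 52, 157, 49, 40] -> [107, -34, 143, -127, -13, 53, 158, 50, 41] -> 158
  [-7, -24, 43, 45] -> [-21, -72, 129, 135] -> [-14, -65, 136, 142] -> [-13, -64, 137, 143] -> 143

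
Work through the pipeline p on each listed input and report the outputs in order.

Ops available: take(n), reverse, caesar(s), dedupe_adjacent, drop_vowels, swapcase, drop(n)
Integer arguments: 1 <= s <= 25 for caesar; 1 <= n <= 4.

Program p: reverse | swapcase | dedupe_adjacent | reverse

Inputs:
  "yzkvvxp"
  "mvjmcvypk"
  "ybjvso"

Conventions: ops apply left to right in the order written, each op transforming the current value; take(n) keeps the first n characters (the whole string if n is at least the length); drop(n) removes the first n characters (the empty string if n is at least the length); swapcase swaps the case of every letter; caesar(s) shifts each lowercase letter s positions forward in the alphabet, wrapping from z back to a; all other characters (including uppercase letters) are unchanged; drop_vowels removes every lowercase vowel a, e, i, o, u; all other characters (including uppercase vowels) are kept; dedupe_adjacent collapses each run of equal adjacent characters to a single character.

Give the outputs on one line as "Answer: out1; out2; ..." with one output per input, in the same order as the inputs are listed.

Execution, op by op:
  "yzkvvxp" -> "pxvvkzy" -> "PXVVKZY" -> "PXVKZY" -> "YZKVXP"
  "mvjmcvypk" -> "kpyvcmjvm" -> "KPYVCMJVM" -> "KPYVCMJVM" -> "MVJMCVYPK"
  "ybjvso" -> "osvjby" -> "OSVJBY" -> "OSVJBY" -> "YBJVSO"

"YZKVXP"; "MVJMCVYPK"; "YBJVSO"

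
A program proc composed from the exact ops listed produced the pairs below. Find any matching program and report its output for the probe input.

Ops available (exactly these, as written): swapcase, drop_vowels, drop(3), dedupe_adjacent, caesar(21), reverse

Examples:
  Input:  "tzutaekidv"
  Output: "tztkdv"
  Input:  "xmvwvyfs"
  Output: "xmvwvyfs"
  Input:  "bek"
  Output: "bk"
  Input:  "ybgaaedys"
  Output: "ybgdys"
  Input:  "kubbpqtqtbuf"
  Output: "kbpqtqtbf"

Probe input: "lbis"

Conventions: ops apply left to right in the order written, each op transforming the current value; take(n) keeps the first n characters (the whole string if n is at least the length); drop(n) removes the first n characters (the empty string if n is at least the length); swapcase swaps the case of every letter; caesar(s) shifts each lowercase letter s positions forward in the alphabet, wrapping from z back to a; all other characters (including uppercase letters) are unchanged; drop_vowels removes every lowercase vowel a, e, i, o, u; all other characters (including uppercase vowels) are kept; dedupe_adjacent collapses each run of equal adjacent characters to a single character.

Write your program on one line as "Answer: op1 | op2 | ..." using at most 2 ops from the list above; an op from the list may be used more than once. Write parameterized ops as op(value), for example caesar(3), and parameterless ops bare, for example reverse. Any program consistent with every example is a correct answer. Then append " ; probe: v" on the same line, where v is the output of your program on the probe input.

drop_vowels | dedupe_adjacent ; probe: "lbs"

Check, running the answer program on each example:
  "tzutaekidv" -> "tztkdv" -> "tztkdv"
  "xmvwvyfs" -> "xmvwvyfs" -> "xmvwvyfs"
  "bek" -> "bk" -> "bk"
  "ybgaaedys" -> "ybgdys" -> "ybgdys"
  "kubbpqtqtbuf" -> "kbbpqtqtbf" -> "kbpqtqtbf"
  probe: "lbis" -> "lbs" -> "lbs"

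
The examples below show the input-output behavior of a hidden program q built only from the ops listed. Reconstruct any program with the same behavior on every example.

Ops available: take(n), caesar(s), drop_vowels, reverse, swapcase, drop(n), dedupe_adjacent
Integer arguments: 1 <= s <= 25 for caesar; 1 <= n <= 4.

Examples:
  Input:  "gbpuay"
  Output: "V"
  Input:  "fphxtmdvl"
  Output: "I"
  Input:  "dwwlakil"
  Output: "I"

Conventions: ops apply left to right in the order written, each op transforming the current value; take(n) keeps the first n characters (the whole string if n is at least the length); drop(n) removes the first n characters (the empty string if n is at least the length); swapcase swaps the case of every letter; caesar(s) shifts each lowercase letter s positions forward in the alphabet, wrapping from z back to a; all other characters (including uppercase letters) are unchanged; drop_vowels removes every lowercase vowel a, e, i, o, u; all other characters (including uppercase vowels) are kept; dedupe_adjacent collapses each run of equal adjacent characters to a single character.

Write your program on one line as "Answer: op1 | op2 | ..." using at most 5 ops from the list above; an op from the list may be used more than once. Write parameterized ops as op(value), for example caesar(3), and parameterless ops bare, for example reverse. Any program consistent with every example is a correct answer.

reverse | drop_vowels | caesar(23) | swapcase | take(1)

Check, running the answer program on each example:
  "gbpuay" -> "yaupbg" -> "ypbg" -> "vmyd" -> "VMYD" -> "V"
  "fphxtmdvl" -> "lvdmtxhpf" -> "lvdmtxhpf" -> "isajquemc" -> "ISAJQUEMC" -> "I"
  "dwwlakil" -> "likalwwd" -> "lklwwd" -> "ihitta" -> "IHITTA" -> "I"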